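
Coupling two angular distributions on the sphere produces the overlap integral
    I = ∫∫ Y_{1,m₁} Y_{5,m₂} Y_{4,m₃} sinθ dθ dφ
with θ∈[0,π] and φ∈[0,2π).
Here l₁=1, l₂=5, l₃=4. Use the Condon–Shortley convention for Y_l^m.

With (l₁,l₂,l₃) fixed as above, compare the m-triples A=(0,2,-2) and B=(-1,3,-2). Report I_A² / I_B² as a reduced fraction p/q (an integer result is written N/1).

Shared (l₁,l₂,l₃)=(1,5,4): N and (l;000)² cancel in I_A²/I_B².
A: Δ = 2!·0!·8!/11! = 1/495; Racah Σ t=1..1: t=1:−1/1440 = -1/1440; ⇒ 3j(1 5 4; 0 2 -2)² = 7/165, sgn -1
B: Δ = 2!·0!·8!/11! = 1/495; Racah Σ t=2..2: t=2:+1/2880 = 1/2880; ⇒ 3j(1 5 4; -1 3 -2)² = 28/495, sgn +1
I_A²/I_B² = (7/165)/(28/495) = 3/4

3/4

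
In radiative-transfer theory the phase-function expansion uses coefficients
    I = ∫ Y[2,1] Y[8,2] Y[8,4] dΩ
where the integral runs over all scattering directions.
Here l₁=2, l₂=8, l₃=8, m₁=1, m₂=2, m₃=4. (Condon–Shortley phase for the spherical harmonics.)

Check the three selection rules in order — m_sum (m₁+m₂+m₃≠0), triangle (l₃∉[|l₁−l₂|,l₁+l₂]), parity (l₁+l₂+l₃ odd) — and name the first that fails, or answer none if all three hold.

m₁+m₂+m₃ = 1 + 2 + 4 = 7  ✗
triangle: |2−8|=6 ≤ l₃=8 ≤ 2+8=10
parity: l₁+l₂+l₃ = 18 is even

m_sum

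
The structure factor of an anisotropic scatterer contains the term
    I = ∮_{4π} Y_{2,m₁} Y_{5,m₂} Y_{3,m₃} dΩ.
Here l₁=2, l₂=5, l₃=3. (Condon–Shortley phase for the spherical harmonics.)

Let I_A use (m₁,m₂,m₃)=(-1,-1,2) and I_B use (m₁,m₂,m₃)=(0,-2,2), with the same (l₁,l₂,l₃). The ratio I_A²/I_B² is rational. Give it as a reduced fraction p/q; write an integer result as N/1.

Shared (l₁,l₂,l₃)=(2,5,3): N and (l;000)² cancel in I_A²/I_B².
A: Δ = 4!·0!·6!/11! = 1/2310; Racah Σ t=3..3: t=3:−1/720 = -1/720; ⇒ 3j(2 5 3; -1 -1 2)² = 4/385, sgn +1
B: Δ = 4!·0!·6!/11! = 1/2310; Racah Σ t=2..2: t=2:+1/480 = 1/480; ⇒ 3j(2 5 3; 0 -2 2)² = 3/110, sgn -1
I_A²/I_B² = (4/385)/(3/110) = 8/21

8/21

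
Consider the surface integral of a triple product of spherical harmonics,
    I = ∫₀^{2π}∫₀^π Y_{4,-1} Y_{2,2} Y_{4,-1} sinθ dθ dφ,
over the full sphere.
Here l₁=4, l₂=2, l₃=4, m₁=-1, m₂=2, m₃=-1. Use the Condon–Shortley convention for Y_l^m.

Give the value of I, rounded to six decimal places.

0.200662

Rules hold: Σm=0, L=10 even, 2≤4≤6.
N = 9·5·9 = 405
Δ = 2!·6!·2!/11! = 1/13860
Racah Σ t=0..2: t=0:+1/192 t=1:−1/36 t=2:+1/192 = -5/288
⇒ 3j(4 2 4; 0 0 0)² = 20/693, sgn -1
Racah Σ t=2..2: t=2:+1/144 = 1/144
⇒ 3j(4 2 4; -1 2 -1)² = 10/231, sgn -1
4πI² = N·(3j₀)²·(3jₘ)² = 3000/5929
I = +1·√(0.505988/4π) = 0.20066192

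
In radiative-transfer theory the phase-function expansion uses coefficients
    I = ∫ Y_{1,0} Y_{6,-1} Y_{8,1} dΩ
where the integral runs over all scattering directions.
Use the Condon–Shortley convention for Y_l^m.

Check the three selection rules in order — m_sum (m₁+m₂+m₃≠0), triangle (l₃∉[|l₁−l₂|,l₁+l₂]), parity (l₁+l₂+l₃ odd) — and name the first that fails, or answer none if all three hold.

triangle

azimuthal sum: 0 − 1 + 1 = 0  ✓
5 ≤ 8 ≤ 7 (triangle on l)  ✗
L = 1 + 6 + 8 = 15 (odd)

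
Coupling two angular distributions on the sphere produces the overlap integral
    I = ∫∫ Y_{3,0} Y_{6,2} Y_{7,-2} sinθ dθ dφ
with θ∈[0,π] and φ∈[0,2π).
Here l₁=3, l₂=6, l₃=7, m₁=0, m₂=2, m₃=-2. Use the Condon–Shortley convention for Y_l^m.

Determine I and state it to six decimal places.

0.080527

Checks pass: Σm=0; 16 even; l₃=7∈[3,9].
(2·3+1)(2·6+1)(2·7+1) = 1365
Δ: 2! 4! 10! / 17! → 1/2042040
sum: t=0:+1/207360 t=1:−1/57600 t=2:+1/207360 = -1/129600
3j²(3 6 7; 0 0 0) = Δ·Π!·Σ² = 168/12155  (sign +1)
sum: t=0:+1/967680 t=1:−1/120960 t=2:+1/207360 = -1/414720
3j²(3 6 7; 0 2 -2) = Δ·Π!·Σ² = 21/4862  (sign +1)
combine: 4πI² = 1365·168/12155·21/4862 = 37044/454597
take √, sign +1: I = 0.08052685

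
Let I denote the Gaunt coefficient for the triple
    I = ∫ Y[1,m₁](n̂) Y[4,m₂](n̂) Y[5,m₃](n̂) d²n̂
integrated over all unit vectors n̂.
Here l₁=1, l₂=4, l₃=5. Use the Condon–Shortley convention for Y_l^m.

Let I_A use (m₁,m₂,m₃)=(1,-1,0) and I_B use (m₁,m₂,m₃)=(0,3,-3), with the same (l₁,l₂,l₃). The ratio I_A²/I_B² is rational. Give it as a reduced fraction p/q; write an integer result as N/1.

l's match ⇒ only the (l;m) 3-j factors differ between A and B.
A: triangle coeff Δ(1,4,5) = 1/495; Σ_t [0,0]: t=0:+1/1440 = 1/1440; (3j)²=2/99 [(1 4 5; 1 -1 0)], sign=-1
B: triangle coeff Δ(1,4,5) = 1/495; Σ_t [0,0]: t=0:+1/5040 = 1/5040; (3j)²=16/495 [(1 4 5; 0 3 -3)], sign=+1
I_A²/I_B² = (2/99)/(16/495) = 5/8

5/8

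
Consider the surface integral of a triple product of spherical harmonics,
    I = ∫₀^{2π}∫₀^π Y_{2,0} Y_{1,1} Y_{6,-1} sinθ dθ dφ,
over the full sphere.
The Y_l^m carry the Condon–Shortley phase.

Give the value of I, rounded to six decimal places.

0.000000

|2−1|≤6≤2+1 violated ⇒ I = 0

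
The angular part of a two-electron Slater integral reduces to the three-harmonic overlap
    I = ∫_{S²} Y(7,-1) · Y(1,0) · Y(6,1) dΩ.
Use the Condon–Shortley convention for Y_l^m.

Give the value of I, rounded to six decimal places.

m-sum 0 ✓  L=14 even ✓  6≤6≤8 ✓
Π(2lᵢ+1) = 15×3×13 = 585
triangle coeff Δ(7,1,6) = 1/1365
Σ_t [1,1]: t=1:−1/518400 = -1/518400
(3j)²=7/195 [(7 1 6; 0 0 0)], sign=-1
Σ_t [1,1]: t=1:−1/604800 = -1/604800
(3j)²=16/455 [(7 1 6; -1 0 1)], sign=+1
⇒ 4πI² = 48/65
I = (-1)√(48/65/(4π)) = -0.24241473

-0.242415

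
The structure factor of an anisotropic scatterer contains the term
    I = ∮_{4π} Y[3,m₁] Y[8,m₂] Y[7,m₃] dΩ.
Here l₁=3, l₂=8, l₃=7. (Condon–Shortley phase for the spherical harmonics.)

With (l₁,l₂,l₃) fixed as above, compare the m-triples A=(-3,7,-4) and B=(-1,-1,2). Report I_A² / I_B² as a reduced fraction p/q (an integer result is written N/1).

Same 3,8,7: normalisation and zero-m 3j drop out of the ratio.
A: Δ: 4! 2! 12! / 19! → 1/5290740; sum: t=4:+1/1916006400 = 1/1916006400; 3j²(3 8 7; -3 7 -4) = Δ·Π!·Σ² = 15/1292  (sign -1)
B: Δ: 4! 2! 12! / 19! → 1/5290740; sum: t=2:+1/4838400 t=3:−1/5806080 t=4:+1/104509440 = 23/522547200; 3j²(3 8 7; -1 -1 2) = Δ·Π!·Σ² = 529/377910  (sign -1)
I_A²/I_B² = (15/1292)/(529/377910) = 8775/1058

8775/1058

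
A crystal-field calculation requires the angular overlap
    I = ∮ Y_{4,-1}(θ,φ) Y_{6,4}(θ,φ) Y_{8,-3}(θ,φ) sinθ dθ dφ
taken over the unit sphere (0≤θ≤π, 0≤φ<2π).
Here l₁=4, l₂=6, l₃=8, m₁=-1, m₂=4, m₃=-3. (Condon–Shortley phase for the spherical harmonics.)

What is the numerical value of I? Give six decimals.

0.158035

Checks pass: Σm=0; 18 even; l₃=8∈[2,10].
(2·4+1)(2·6+1)(2·8+1) = 1989
Δ: 2! 6! 10! / 19! → 1/23279256
sum: t=0:+1/1658880 t=1:−1/518400 t=2:+1/1658880 = -1/1382400
3j²(4 6 8; 0 0 0) = Δ·Π!·Σ² = 504/46189  (sign -1)
sum: t=0:+1/870912000 t=1:−1/17418240 t=2:+1/5806080 = 101/870912000
3j²(4 6 8; -1 4 -3) = Δ·Π!·Σ² = 10201/705432  (sign -1)
combine: 4πI² = 1989·504/46189·10201/705432 = 275427/877591
take √, sign +1: I = 0.15803462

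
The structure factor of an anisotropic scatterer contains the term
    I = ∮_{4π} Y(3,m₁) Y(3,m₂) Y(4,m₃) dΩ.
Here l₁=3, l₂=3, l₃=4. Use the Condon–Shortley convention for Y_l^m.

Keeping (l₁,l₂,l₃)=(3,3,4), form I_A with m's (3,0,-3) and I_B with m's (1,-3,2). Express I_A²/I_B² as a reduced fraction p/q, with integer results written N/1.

7/6

l's match ⇒ only the (l;m) 3-j factors differ between A and B.
A: triangle coeff Δ(3,3,4) = 1/34650; Σ_t [0,0]: t=0:+1/288 = 1/288; (3j)²=1/22 [(3 3 4; 3 0 -3)], sign=-1
B: triangle coeff Δ(3,3,4) = 1/34650; Σ_t [0,0]: t=0:+1/192 = 1/192; (3j)²=3/77 [(3 3 4; 1 -3 2)], sign=+1
I_A²/I_B² = (1/22)/(3/77) = 7/6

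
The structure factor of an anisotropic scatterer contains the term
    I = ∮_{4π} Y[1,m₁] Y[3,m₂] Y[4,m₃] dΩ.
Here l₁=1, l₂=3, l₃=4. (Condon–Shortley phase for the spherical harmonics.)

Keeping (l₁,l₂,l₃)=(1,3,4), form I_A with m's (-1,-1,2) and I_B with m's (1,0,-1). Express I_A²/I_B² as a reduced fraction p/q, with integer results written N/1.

3/2

Shared (l₁,l₂,l₃)=(1,3,4): N and (l;000)² cancel in I_A²/I_B².
A: Δ = 0!·2!·6!/9! = 1/252; Racah Σ t=0..0: t=0:+1/96 = 1/96; ⇒ 3j(1 3 4; -1 -1 2)² = 5/84, sgn +1
B: Δ = 0!·2!·6!/9! = 1/252; Racah Σ t=0..0: t=0:+1/72 = 1/72; ⇒ 3j(1 3 4; 1 0 -1)² = 5/126, sgn -1
I_A²/I_B² = (5/84)/(5/126) = 3/2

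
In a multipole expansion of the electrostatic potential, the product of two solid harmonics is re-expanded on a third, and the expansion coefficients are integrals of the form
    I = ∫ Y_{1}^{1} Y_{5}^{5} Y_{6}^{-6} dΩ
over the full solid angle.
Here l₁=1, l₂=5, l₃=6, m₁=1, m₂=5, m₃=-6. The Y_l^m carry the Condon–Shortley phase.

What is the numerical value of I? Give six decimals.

0.331940

Rules hold: Σm=0, L=12 even, 4≤6≤6.
N = 3·11·13 = 429
Δ = 0!·2!·10!/13! = 1/858
Racah Σ t=0..0: t=0:+1/14400 = 1/14400
⇒ 3j(1 5 6; 0 0 0)² = 6/143, sgn +1
Racah Σ t=0..0: t=0:+1/7257600 = 1/7257600
⇒ 3j(1 5 6; 1 5 -6)² = 1/13, sgn +1
4πI² = N·(3j₀)²·(3jₘ)² = 18/13
I = +1·√(1.38462/4π) = 0.33194004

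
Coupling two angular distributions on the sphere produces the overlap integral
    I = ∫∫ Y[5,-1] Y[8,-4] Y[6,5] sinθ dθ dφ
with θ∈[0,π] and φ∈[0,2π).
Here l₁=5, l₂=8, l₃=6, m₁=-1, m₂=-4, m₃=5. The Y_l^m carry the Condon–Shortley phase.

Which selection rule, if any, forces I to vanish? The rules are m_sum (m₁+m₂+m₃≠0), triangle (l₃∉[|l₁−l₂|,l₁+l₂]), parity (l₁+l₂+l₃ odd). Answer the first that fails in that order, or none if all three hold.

parity

azimuthal sum: -1 − 4 + 5 = 0  ✓
3 ≤ 6 ≤ 13 (triangle on l)  ✓
L = 5 + 8 + 6 = 19 (odd)  ✗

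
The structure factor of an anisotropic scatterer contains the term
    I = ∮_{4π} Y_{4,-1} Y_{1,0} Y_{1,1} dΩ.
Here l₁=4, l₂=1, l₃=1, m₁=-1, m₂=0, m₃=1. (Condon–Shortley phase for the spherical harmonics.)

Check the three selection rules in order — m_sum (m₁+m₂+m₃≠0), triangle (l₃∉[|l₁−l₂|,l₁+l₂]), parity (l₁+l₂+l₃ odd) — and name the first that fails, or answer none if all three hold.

triangle

azimuthal sum: -1 + 0 + 1 = 0  ✓
3 ≤ 1 ≤ 5 (triangle on l)  ✗
L = 4 + 1 + 1 = 6 (even)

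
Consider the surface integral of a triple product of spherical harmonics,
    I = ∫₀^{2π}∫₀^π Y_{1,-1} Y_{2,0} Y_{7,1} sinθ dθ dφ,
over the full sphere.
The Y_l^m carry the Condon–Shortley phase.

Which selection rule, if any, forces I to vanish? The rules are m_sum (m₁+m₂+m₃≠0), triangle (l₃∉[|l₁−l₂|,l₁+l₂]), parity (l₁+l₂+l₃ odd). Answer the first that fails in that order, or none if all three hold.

triangle

Σmᵢ = 0  ✓
l₃∈[|l₁−l₂|,l₁+l₂]=[1,3], have l₃=7  ✗
Σlᵢ = 10 ⇒ even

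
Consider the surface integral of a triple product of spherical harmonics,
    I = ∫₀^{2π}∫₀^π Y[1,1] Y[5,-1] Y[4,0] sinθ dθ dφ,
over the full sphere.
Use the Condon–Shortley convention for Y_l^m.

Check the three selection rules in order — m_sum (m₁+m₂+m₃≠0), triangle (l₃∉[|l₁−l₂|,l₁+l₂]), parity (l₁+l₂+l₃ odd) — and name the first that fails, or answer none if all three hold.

none

azimuthal sum: 1 − 1 + 0 = 0  ✓
4 ≤ 4 ≤ 6 (triangle on l)  ✓
L = 1 + 5 + 4 = 10 (even)  ✓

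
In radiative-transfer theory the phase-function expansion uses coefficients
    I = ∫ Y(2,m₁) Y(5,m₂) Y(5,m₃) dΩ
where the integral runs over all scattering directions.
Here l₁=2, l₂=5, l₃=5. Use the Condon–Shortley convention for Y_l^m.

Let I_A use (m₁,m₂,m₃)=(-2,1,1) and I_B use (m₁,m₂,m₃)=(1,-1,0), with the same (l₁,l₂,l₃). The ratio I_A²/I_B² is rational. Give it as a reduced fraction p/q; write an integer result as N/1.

30/1

Shared (l₁,l₂,l₃)=(2,5,5): N and (l;000)² cancel in I_A²/I_B².
A: Δ = 2!·2!·8!/13! = 1/38610; Racah Σ t=2..2: t=2:+1/2304 = 1/2304; ⇒ 3j(2 5 5; -2 1 1)² = 5/143, sgn +1
B: Δ = 2!·2!·8!/13! = 1/38610; Racah Σ t=0..1: t=0:+1/1152 t=1:−1/1440 = 1/5760; ⇒ 3j(2 5 5; 1 -1 0)² = 1/858, sgn -1
I_A²/I_B² = (5/143)/(1/858) = 30/1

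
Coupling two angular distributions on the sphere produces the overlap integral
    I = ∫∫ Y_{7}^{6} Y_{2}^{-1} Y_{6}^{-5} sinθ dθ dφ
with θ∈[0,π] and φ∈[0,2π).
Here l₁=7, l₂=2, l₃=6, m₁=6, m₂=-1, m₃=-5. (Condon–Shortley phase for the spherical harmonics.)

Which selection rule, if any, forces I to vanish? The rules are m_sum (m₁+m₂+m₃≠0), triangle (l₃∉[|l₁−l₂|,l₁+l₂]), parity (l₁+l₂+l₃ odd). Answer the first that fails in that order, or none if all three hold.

parity

Σmᵢ = 0  ✓
l₃∈[|l₁−l₂|,l₁+l₂]=[5,9], have l₃=6  ✓
Σlᵢ = 15 ⇒ odd  ✗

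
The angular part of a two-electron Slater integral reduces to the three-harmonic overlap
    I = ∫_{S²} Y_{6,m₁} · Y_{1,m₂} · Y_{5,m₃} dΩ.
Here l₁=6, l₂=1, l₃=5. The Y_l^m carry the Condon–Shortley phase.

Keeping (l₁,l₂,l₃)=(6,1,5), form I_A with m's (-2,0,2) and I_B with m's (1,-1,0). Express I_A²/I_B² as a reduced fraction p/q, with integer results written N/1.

32/21

Same 6,1,5: normalisation and zero-m 3j drop out of the ratio.
A: Δ: 2! 10! 0! / 13! → 1/858; sum: t=1:−1/30240 = -1/30240; 3j²(6 1 5; -2 0 2) = Δ·Π!·Σ² = 16/429  (sign +1)
B: Δ: 2! 10! 0! / 13! → 1/858; sum: t=0:+1/28800 = 1/28800; 3j²(6 1 5; 1 -1 0) = Δ·Π!·Σ² = 7/286  (sign -1)
I_A²/I_B² = (16/429)/(7/286) = 32/21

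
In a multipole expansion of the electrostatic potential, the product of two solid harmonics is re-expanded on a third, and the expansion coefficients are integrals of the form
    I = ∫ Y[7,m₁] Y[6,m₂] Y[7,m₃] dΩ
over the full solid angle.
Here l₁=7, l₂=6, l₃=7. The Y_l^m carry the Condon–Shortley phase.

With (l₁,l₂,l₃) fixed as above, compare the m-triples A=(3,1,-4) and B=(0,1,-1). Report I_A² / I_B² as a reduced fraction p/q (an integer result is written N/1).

Same 7,6,7: normalisation and zero-m 3j drop out of the ratio.
A: Δ: 6! 8! 6! / 21! → 1/2444321880; sum: t=1:−1/62208000 t=2:+1/8294400 t=3:−1/8709120 t=4:+1/69672960 = 1/248832000; 3j²(7 6 7; 3 1 -4) = Δ·Π!·Σ² = 7/83980  (sign -1)
B: Δ: 6! 8! 6! / 21! → 1/2444321880; sum: t=1:−1/124416000 t=2:+1/4147200 t=3:−1/995328 t=4:+1/1244160 t=5:−1/8294400 t=6:+1/435456000 = -1/11612160; 3j²(7 6 7; 0 1 -1) = Δ·Π!·Σ² = 125/92378  (sign -1)
I_A²/I_B² = (7/83980)/(125/92378) = 77/1250

77/1250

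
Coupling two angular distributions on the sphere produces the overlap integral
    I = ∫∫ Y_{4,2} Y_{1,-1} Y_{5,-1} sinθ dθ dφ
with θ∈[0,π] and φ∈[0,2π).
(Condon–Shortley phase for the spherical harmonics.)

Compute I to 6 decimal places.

Rules hold: Σm=0, L=10 even, 3≤5≤5.
N = 9·3·11 = 297
Δ = 0!·8!·2!/11! = 1/495
Racah Σ t=0..0: t=0:+1/576 = 1/576
⇒ 3j(4 1 5; 0 0 0)² = 5/99, sgn -1
Racah Σ t=0..0: t=0:+1/2880 = 1/2880
⇒ 3j(4 1 5; 2 -1 -1)² = 2/165, sgn +1
4πI² = N·(3j₀)²·(3jₘ)² = 2/11
I = -1·√(0.181818/4π) = -0.12028562

-0.120286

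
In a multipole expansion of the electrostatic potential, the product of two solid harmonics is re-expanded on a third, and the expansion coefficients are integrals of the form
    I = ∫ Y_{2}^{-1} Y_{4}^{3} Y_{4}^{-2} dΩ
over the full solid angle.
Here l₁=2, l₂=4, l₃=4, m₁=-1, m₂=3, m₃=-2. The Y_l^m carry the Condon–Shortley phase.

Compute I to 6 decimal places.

m-sum 0 ✓  L=10 even ✓  2≤4≤6 ✓
Π(2lᵢ+1) = 5×9×9 = 405
triangle coeff Δ(2,4,4) = 1/13860
Σ_t [0,2]: t=0:+1/192 t=1:−1/36 t=2:+1/192 = -5/288
(3j)²=20/693 [(2 4 4; 0 0 0)], sign=-1
Σ_t [1,2]: t=1:−1/1440 t=2:+1/240 = 1/288
(3j)²=5/132 [(2 4 4; -1 3 -2)], sign=+1
⇒ 4πI² = 375/847
I = (-1)√(375/847/(4π)) = -0.18770204

-0.187702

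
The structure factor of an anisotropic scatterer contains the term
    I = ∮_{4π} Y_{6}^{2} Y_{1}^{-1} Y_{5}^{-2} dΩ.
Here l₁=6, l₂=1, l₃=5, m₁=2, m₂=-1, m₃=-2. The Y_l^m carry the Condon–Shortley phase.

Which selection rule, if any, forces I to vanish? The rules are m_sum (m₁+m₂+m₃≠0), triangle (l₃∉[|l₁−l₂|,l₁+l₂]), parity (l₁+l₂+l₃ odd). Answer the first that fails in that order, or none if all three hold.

m_sum

Σmᵢ = -1  ✗
l₃∈[|l₁−l₂|,l₁+l₂]=[5,7], have l₃=5
Σlᵢ = 12 ⇒ even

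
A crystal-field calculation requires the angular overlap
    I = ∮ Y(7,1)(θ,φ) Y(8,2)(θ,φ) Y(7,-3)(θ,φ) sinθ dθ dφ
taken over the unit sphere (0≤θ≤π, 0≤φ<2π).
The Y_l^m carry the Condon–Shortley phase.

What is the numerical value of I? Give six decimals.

-0.080215

m-sum 0 ✓  L=22 even ✓  1≤7≤15 ✓
Π(2lᵢ+1) = 15×17×15 = 3825
triangle coeff Δ(7,8,7) = 1/22086194130
Σ_t [1,7]: t=1:−1/18289152000 t=2:+1/248832000 t=3:−1/24883200 t=4:+1/11943936 t=5:−1/24883200 t=6:+1/248832000 t=7:−1/18289152000 = 11/975421440
(3j)²=1750/289731 [(7 8 7; 0 0 0)], sign=-1
Σ_t [2,6]: t=2:+1/2786918400 t=3:−1/130636800 t=4:+1/39813120 t=5:−1/62208000 t=6:+1/597196800 = 143/41803776000
(3j)²=26/7429 [(7 8 7; 1 2 -3)], sign=+1
⇒ 4πI² = 262500/3246473
I = (-1)√(262500/3246473/(4π)) = -0.08021467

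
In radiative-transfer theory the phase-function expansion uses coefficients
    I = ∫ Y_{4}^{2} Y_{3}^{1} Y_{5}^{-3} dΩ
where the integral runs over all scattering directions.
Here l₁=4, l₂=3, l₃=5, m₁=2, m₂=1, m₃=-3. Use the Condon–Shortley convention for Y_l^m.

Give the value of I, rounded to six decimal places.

-0.144236

m-sum 0 ✓  L=12 even ✓  1≤5≤7 ✓
Π(2lᵢ+1) = 9×7×11 = 693
triangle coeff Δ(4,3,5) = 1/180180
Σ_t [0,2]: t=0:+1/576 t=1:−1/144 t=2:+1/576 = -1/288
(3j)²=20/1001 [(4 3 5; 0 0 0)], sign=+1
Σ_t [0,2]: t=0:+1/2304 t=1:−1/720 t=2:+1/5760 = -1/1280
(3j)²=27/1430 [(4 3 5; 2 1 -3)], sign=-1
⇒ 4πI² = 486/1859
I = (-1)√(486/1859/(4π)) = -0.14423595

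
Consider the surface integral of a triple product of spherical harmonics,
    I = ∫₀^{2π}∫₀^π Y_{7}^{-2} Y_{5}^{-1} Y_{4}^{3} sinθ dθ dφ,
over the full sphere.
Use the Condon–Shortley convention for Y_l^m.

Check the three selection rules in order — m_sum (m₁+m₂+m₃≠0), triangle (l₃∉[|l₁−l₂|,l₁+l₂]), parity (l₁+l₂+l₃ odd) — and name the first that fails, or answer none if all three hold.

none

azimuthal sum: -2 − 1 + 3 = 0  ✓
2 ≤ 4 ≤ 12 (triangle on l)  ✓
L = 7 + 5 + 4 = 16 (even)  ✓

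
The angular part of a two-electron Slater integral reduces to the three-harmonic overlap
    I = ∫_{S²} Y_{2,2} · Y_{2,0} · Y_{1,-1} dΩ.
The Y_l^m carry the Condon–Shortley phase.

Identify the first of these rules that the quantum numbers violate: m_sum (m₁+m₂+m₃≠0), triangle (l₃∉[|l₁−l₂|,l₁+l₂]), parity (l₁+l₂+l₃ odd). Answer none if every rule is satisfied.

Σmᵢ = 1  ✗
l₃∈[|l₁−l₂|,l₁+l₂]=[0,4], have l₃=1
Σlᵢ = 5 ⇒ odd

m_sum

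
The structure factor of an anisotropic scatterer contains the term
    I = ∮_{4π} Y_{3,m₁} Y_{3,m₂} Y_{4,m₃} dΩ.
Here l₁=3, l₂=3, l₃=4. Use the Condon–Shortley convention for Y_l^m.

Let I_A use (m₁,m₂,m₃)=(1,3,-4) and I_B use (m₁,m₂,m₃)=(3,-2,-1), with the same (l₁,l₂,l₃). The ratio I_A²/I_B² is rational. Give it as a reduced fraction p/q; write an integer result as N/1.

7/5

Same 3,3,4: normalisation and zero-m 3j drop out of the ratio.
A: Δ: 2! 4! 4! / 11! → 1/34650; sum: t=2:+1/1152 = 1/1152; 3j²(3 3 4; 1 3 -4) = Δ·Π!·Σ² = 1/33  (sign +1)
B: Δ: 2! 4! 4! / 11! → 1/34650; sum: t=0:+1/288 = 1/288; 3j²(3 3 4; 3 -2 -1) = Δ·Π!·Σ² = 5/231  (sign -1)
I_A²/I_B² = (1/33)/(5/231) = 7/5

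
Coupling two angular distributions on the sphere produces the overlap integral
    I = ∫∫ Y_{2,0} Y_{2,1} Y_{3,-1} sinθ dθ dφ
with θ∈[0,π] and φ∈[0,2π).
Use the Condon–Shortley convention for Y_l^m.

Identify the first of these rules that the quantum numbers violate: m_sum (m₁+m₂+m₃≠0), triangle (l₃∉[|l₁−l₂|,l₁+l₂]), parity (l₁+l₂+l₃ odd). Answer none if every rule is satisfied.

m₁+m₂+m₃ = 0 + 1 − 1 = 0  ✓
triangle: |2−2|=0 ≤ l₃=3 ≤ 2+2=4  ✓
parity: l₁+l₂+l₃ = 7 is odd  ✗

parity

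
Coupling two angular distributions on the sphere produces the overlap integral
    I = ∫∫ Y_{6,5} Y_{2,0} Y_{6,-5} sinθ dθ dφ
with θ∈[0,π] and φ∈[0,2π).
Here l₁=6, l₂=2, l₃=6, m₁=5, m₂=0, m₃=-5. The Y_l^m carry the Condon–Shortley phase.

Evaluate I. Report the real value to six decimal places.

Rules hold: Σm=0, L=14 even, 4≤6≤8.
N = 13·5·13 = 845
Δ = 2!·10!·2!/15! = 1/90090
Racah Σ t=0..2: t=0:+1/69120 t=1:−1/14400 t=2:+1/69120 = -7/172800
⇒ 3j(6 2 6; 0 0 0)² = 14/715, sgn -1
Racah Σ t=0..1: t=0:+1/1451520 t=1:−1/3628800 = 1/2419200
⇒ 3j(6 2 6; 5 0 -5)² = 11/910, sgn -1
4πI² = N·(3j₀)²·(3jₘ)² = 1/5
I = +1·√(0.2/4π) = 0.12615663

0.126157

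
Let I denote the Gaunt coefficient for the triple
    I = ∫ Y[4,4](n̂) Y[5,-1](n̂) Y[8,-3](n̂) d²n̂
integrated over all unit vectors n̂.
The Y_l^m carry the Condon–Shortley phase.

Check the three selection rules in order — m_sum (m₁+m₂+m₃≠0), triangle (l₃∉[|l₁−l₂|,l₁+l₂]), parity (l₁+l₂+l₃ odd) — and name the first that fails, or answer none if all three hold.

azimuthal sum: 4 − 1 − 3 = 0  ✓
1 ≤ 8 ≤ 9 (triangle on l)  ✓
L = 4 + 5 + 8 = 17 (odd)  ✗

parity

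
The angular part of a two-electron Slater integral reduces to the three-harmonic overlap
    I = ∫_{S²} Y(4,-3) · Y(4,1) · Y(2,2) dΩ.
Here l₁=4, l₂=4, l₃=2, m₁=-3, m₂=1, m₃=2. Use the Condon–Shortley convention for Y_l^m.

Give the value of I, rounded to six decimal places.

0.159270

Rules hold: Σm=0, L=10 even, 0≤2≤8.
N = 9·9·5 = 405
Δ = 6!·2!·2!/11! = 1/13860
Racah Σ t=2..4: t=2:+1/192 t=3:−1/36 t=4:+1/192 = -5/288
⇒ 3j(4 4 2; 0 0 0)² = 20/693, sgn -1
Racah Σ t=5..5: t=5:−1/480 = -1/480
⇒ 3j(4 4 2; -3 1 2)² = 3/110, sgn -1
4πI² = N·(3j₀)²·(3jₘ)² = 270/847
I = +1·√(0.318772/4π) = 0.15927046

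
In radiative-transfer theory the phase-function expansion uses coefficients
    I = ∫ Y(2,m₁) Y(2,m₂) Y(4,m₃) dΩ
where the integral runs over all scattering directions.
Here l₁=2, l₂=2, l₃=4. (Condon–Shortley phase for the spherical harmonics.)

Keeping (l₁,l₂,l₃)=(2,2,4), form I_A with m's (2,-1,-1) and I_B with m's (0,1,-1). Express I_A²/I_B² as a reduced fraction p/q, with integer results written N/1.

l's match ⇒ only the (l;m) 3-j factors differ between A and B.
A: triangle coeff Δ(2,2,4) = 1/630; Σ_t [0,0]: t=0:+1/144 = 1/144; (3j)²=1/126 [(2 2 4; 2 -1 -1)], sign=-1
B: triangle coeff Δ(2,2,4) = 1/630; Σ_t [0,0]: t=0:+1/24 = 1/24; (3j)²=1/21 [(2 2 4; 0 1 -1)], sign=-1
I_A²/I_B² = (1/126)/(1/21) = 1/6

1/6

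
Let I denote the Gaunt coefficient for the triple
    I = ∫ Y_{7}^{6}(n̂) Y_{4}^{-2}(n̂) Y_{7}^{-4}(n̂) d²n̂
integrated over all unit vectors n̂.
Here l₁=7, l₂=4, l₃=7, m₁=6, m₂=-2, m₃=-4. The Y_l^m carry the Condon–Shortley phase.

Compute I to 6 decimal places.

0.160865

m-sum 0 ✓  L=18 even ✓  3≤7≤11 ✓
Π(2lᵢ+1) = 15×9×15 = 2025
triangle coeff Δ(7,4,7) = 1/58198140
Σ_t [0,4]: t=0:+1/17418240 t=1:−1/622080 t=2:+1/230400 t=3:−1/622080 t=4:+1/17418240 = 1/806400
(3j)²=2268/230945 [(7 4 7; 0 0 0)], sign=-1
Σ_t [0,1]: t=0:+1/34836480 t=1:−1/130636800 = 11/522547200
(3j)²=1331/81396 [(7 4 7; 6 -2 -4)], sign=-1
⇒ 4πI² = 441045/1356277
I = (+1)√(441045/1356277/(4π)) = 0.16086528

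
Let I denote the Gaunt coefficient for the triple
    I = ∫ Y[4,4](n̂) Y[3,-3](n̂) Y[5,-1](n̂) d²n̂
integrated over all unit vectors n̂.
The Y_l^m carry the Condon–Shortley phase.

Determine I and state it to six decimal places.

Rules hold: Σm=0, L=12 even, 1≤5≤7.
N = 9·7·11 = 693
Δ = 2!·6!·4!/13! = 1/180180
Racah Σ t=0..2: t=0:+1/576 t=1:−1/144 t=2:+1/576 = -1/288
⇒ 3j(4 3 5; 0 0 0)² = 20/1001, sgn +1
Racah Σ t=0..0: t=0:+1/34560 = 1/34560
⇒ 3j(4 3 5; 4 -3 -1)² = 1/429, sgn +1
4πI² = N·(3j₀)²·(3jₘ)² = 60/1859
I = +1·√(0.0322754/4π) = 0.05067935

0.050679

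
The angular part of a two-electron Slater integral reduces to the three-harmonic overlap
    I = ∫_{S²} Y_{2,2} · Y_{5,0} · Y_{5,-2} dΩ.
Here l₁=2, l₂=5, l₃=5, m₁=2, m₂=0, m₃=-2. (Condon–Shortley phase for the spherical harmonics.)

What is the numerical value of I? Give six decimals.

Rules hold: Σm=0, L=12 even, 3≤5≤7.
N = 5·11·11 = 605
Δ = 2!·2!·8!/13! = 1/38610
Racah Σ t=0..2: t=0:+1/2880 t=1:−1/576 t=2:+1/2880 = -1/960
⇒ 3j(2 5 5; 0 0 0)² = 10/429, sgn +1
Racah Σ t=0..0: t=0:+1/2880 = 1/2880
⇒ 3j(2 5 5; 2 0 -2)² = 14/429, sgn -1
4πI² = N·(3j₀)²·(3jₘ)² = 700/1521
I = -1·√(0.460224/4π) = -0.19137248

-0.191372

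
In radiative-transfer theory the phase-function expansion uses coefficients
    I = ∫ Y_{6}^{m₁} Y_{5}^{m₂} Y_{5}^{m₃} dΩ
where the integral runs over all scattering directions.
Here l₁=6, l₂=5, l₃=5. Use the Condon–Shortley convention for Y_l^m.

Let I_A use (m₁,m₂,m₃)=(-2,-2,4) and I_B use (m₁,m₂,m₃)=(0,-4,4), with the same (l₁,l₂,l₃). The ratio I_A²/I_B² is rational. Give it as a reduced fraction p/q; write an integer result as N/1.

l's match ⇒ only the (l;m) 3-j factors differ between A and B.
A: triangle coeff Δ(6,5,5) = 1/28588560; Σ_t [2,3]: t=2:+1/207360 t=3:−1/103680 = -1/207360; (3j)²=21/2431 [(6 5 5; -2 -2 4)], sign=+1
B: triangle coeff Δ(6,5,5) = 1/28588560; Σ_t [0,1]: t=0:+1/3110400 t=1:−1/345600 = -1/388800; (3j)²=192/12155 [(6 5 5; 0 -4 4)], sign=+1
I_A²/I_B² = (21/2431)/(192/12155) = 35/64

35/64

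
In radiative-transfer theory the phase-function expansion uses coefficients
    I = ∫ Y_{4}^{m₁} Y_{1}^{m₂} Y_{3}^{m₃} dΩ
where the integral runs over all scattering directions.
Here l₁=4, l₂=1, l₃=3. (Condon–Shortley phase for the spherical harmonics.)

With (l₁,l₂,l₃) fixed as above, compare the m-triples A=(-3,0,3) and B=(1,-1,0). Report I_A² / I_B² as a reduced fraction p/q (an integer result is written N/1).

Shared (l₁,l₂,l₃)=(4,1,3): N and (l;000)² cancel in I_A²/I_B².
A: Δ = 2!·6!·0!/9! = 1/252; Racah Σ t=1..1: t=1:−1/720 = -1/720; ⇒ 3j(4 1 3; -3 0 3)² = 1/36, sgn -1
B: Δ = 2!·6!·0!/9! = 1/252; Racah Σ t=0..0: t=0:+1/72 = 1/72; ⇒ 3j(4 1 3; 1 -1 0)² = 5/126, sgn -1
I_A²/I_B² = (1/36)/(5/126) = 7/10

7/10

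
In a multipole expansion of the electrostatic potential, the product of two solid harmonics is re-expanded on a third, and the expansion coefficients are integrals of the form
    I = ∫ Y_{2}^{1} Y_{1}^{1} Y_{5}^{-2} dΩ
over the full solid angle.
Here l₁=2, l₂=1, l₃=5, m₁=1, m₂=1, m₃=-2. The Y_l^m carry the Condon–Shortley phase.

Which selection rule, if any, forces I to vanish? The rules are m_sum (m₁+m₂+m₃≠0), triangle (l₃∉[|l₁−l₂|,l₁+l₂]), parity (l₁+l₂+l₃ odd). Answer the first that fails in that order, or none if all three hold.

triangle

Σmᵢ = 0  ✓
l₃∈[|l₁−l₂|,l₁+l₂]=[1,3], have l₃=5  ✗
Σlᵢ = 8 ⇒ even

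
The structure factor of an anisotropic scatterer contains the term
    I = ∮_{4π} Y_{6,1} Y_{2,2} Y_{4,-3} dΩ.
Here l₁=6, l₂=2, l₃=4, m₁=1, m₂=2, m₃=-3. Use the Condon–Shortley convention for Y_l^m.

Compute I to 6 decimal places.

m-sum 0 ✓  L=12 even ✓  4≤4≤8 ✓
Π(2lᵢ+1) = 13×5×9 = 585
triangle coeff Δ(6,2,4) = 1/6435
Σ_t [2,2]: t=2:+1/2304 = 1/2304
(3j)²=5/143 [(6 2 4; 0 0 0)], sign=+1
Σ_t [4,4]: t=4:+1/120960 = 1/120960
(3j)²=1/1287 [(6 2 4; 1 2 -3)], sign=-1
⇒ 4πI² = 25/1573
I = (-1)√(25/1573/(4π)) = -0.03556319

-0.035563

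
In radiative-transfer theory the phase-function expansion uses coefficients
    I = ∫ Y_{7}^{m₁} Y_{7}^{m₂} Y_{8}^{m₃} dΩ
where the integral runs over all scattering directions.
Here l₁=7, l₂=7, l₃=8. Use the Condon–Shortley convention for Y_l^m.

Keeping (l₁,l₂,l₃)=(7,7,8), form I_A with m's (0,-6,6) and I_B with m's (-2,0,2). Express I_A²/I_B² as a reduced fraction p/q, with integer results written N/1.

28561/2625

Same 7,7,8: normalisation and zero-m 3j drop out of the ratio.
A: Δ: 6! 8! 8! / 23! → 1/22086194130; sum: t=0:+1/18289152000 t=1:−1/6967296000 = -13/146313216000; 3j²(7 7 8; 0 -6 6) = Δ·Π!·Σ² = 2197/222870  (sign -1)
B: Δ: 6! 8! 8! / 23! → 1/22086194130; sum: t=1:−1/6967296000 t=2:+1/174182400 t=3:−1/29859840 t=4:+1/24883200 t=5:−1/99532800 t=6:+1/2612736000 = 11/4180377600; 3j²(7 7 8; -2 0 2) = Δ·Π!·Σ² = 175/193154  (sign +1)
I_A²/I_B² = (2197/222870)/(175/193154) = 28561/2625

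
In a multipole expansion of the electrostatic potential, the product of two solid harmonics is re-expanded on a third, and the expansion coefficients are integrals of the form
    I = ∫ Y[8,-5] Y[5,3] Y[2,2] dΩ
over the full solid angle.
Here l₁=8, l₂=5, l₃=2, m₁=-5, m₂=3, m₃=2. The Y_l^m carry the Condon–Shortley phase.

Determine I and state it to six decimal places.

|8−5|≤2≤8+5 violated ⇒ I = 0

0.000000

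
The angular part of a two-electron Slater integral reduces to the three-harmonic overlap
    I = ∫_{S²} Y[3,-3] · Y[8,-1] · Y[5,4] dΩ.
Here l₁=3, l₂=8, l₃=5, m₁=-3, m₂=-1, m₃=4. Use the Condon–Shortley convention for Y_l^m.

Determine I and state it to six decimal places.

-0.011108

Rules hold: Σm=0, L=16 even, 5≤5≤11.
N = 7·17·11 = 1309
Δ = 6!·0!·10!/17! = 1/136136
Racah Σ t=3..3: t=3:−1/518400 = -1/518400
⇒ 3j(3 8 5; 0 0 0)² = 56/2431, sgn +1
Racah Σ t=6..6: t=6:+1/261273600 = 1/261273600
⇒ 3j(3 8 5; -3 -1 4)² = 1/19448, sgn -1
4πI² = N·(3j₀)²·(3jₘ)² = 49/31603
I = -1·√(0.00155049/4π) = -0.01110782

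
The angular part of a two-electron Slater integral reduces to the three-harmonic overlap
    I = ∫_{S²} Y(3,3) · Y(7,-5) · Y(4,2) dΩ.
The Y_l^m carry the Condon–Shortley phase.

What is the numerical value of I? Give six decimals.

-0.204818

Rules hold: Σm=0, L=14 even, 4≤4≤10.
N = 7·15·9 = 945
Δ = 6!·0!·8!/15! = 1/45045
Racah Σ t=3..3: t=3:−1/20736 = -1/20736
⇒ 3j(3 7 4; 0 0 0)² = 35/1287, sgn -1
Racah Σ t=0..0: t=0:+1/1036800 = 1/1036800
⇒ 3j(3 7 4; 3 -5 2)² = 4/195, sgn +1
4πI² = N·(3j₀)²·(3jₘ)² = 980/1859
I = -1·√(0.527165/4π) = -0.20481814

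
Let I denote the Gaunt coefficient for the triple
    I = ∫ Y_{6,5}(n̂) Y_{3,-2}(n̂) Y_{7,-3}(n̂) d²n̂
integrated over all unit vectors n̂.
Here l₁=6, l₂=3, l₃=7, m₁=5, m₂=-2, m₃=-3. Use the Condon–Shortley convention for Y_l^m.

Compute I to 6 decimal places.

m-sum 0 ✓  L=16 even ✓  3≤7≤9 ✓
Π(2lᵢ+1) = 13×7×15 = 1365
triangle coeff Δ(6,3,7) = 1/2042040
Σ_t [0,2]: t=0:+1/207360 t=1:−1/57600 t=2:+1/207360 = -1/129600
(3j)²=168/12155 [(6 3 7; 0 0 0)], sign=+1
Σ_t [0,1]: t=0:+1/4354560 t=1:−1/87091200 = 19/87091200
(3j)²=361/37128 [(6 3 7; 5 -2 -3)], sign=+1
⇒ 4πI² = 7581/41327
I = (+1)√(7581/41327/(4π)) = 0.12082071

0.120821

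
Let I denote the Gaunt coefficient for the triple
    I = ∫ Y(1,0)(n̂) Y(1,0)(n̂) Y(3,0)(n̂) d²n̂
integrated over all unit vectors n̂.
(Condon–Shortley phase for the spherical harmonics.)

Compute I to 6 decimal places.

0.000000

|1−1|≤3≤1+1 violated ⇒ I = 0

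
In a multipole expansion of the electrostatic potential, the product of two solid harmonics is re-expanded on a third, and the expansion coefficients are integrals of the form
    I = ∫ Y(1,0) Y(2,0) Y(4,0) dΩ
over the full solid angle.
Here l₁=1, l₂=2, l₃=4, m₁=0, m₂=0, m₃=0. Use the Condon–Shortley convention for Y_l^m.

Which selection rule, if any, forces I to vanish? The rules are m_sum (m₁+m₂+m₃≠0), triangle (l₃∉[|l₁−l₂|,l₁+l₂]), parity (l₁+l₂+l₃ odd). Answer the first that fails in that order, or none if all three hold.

Σmᵢ = 0  ✓
l₃∈[|l₁−l₂|,l₁+l₂]=[1,3], have l₃=4  ✗
Σlᵢ = 7 ⇒ odd

triangle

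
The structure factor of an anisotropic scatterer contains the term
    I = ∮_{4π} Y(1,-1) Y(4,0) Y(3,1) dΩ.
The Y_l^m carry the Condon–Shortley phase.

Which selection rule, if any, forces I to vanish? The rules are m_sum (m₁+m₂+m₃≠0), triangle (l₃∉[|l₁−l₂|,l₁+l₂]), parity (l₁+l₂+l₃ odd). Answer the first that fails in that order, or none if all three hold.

none

Σmᵢ = 0  ✓
l₃∈[|l₁−l₂|,l₁+l₂]=[3,5], have l₃=3  ✓
Σlᵢ = 8 ⇒ even  ✓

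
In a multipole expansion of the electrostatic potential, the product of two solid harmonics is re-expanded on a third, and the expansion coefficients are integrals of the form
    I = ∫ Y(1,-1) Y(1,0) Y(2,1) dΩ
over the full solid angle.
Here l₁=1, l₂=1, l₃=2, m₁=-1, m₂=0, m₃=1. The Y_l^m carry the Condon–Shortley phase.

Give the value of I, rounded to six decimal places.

-0.218510

Rules hold: Σm=0, L=4 even, 0≤2≤2.
N = 3·3·5 = 45
Δ = 0!·2!·2!/5! = 1/30
Racah Σ t=0..0: t=0:+1/1 = 1/1
⇒ 3j(1 1 2; 0 0 0)² = 2/15, sgn +1
Racah Σ t=0..0: t=0:+1/2 = 1/2
⇒ 3j(1 1 2; -1 0 1)² = 1/10, sgn -1
4πI² = N·(3j₀)²·(3jₘ)² = 3/5
I = -1·√(0.6/4π) = -0.21850969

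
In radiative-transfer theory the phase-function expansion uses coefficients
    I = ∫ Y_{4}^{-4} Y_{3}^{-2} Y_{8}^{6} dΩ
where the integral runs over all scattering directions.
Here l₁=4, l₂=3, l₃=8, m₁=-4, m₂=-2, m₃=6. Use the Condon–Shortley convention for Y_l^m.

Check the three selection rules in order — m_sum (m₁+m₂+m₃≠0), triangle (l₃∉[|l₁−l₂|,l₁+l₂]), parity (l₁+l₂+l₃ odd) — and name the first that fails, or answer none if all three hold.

triangle

Σmᵢ = 0  ✓
l₃∈[|l₁−l₂|,l₁+l₂]=[1,7], have l₃=8  ✗
Σlᵢ = 15 ⇒ odd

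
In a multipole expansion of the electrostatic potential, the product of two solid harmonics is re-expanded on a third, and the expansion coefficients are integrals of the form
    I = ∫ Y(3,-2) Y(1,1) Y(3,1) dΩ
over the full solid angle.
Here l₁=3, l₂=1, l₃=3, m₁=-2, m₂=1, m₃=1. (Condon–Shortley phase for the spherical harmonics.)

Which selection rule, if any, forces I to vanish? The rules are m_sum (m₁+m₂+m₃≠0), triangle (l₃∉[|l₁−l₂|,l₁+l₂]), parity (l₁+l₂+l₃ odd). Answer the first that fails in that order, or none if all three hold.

Σmᵢ = 0  ✓
l₃∈[|l₁−l₂|,l₁+l₂]=[2,4], have l₃=3  ✓
Σlᵢ = 7 ⇒ odd  ✗

parity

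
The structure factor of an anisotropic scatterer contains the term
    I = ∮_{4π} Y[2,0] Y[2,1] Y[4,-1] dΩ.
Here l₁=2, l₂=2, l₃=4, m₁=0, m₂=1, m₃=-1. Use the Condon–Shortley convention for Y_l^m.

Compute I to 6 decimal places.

-0.220728

Rules hold: Σm=0, L=8 even, 0≤4≤4.
N = 5·5·9 = 225
Δ = 0!·4!·4!/9! = 1/630
Racah Σ t=0..0: t=0:+1/16 = 1/16
⇒ 3j(2 2 4; 0 0 0)² = 2/35, sgn +1
Racah Σ t=0..0: t=0:+1/24 = 1/24
⇒ 3j(2 2 4; 0 1 -1)² = 1/21, sgn -1
4πI² = N·(3j₀)²·(3jₘ)² = 30/49
I = -1·√(0.612245/4π) = -0.22072812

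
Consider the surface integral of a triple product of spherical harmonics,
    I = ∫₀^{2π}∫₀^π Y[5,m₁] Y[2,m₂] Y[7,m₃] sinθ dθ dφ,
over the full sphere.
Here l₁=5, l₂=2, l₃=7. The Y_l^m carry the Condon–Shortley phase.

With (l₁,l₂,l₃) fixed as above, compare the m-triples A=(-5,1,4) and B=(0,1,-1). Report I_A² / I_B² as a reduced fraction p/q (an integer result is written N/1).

Shared (l₁,l₂,l₃)=(5,2,7): N and (l;000)² cancel in I_A²/I_B².
A: Δ = 0!·10!·4!/15! = 1/15015; Racah Σ t=0..0: t=0:+1/21772800 = 1/21772800; ⇒ 3j(5 2 7; -5 1 4)² = 1/1365, sgn -1
B: Δ = 0!·10!·4!/15! = 1/15015; Racah Σ t=0..0: t=0:+1/86400 = 1/86400; ⇒ 3j(5 2 7; 0 1 -1)² = 16/715, sgn +1
I_A²/I_B² = (1/1365)/(16/715) = 11/336

11/336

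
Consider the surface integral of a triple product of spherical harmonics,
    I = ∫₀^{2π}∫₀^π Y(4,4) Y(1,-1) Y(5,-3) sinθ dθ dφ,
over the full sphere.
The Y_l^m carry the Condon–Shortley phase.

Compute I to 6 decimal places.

Checks pass: Σm=0; 10 even; l₃=5∈[3,5].
(2·4+1)(2·1+1)(2·5+1) = 297
Δ: 0! 8! 2! / 11! → 1/495
sum: t=0:+1/576 = 1/576
3j²(4 1 5; 0 0 0) = Δ·Π!·Σ² = 5/99  (sign -1)
sum: t=0:+1/80640 = 1/80640
3j²(4 1 5; 4 -1 -3) = Δ·Π!·Σ² = 1/495  (sign +1)
combine: 4πI² = 297·5/99·1/495 = 1/33
take √, sign -1: I = -0.04910640

-0.049106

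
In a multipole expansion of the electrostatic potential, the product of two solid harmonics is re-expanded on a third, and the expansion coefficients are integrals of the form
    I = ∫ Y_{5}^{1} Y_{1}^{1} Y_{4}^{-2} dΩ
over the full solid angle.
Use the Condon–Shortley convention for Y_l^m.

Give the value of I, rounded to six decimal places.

-0.120286

m-sum 0 ✓  L=10 even ✓  4≤4≤6 ✓
Π(2lᵢ+1) = 11×3×9 = 297
triangle coeff Δ(5,1,4) = 1/495
Σ_t [1,1]: t=1:−1/576 = -1/576
(3j)²=5/99 [(5 1 4; 0 0 0)], sign=-1
Σ_t [2,2]: t=2:+1/2880 = 1/2880
(3j)²=2/165 [(5 1 4; 1 1 -2)], sign=+1
⇒ 4πI² = 2/11
I = (-1)√(2/11/(4π)) = -0.12028562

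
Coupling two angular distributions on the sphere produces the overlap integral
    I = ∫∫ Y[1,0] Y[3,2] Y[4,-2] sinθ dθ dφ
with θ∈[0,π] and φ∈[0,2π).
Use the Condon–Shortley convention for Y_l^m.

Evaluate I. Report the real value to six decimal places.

0.213244

Rules hold: Σm=0, L=8 even, 2≤4≤4.
N = 3·7·9 = 189
Δ = 0!·2!·6!/9! = 1/252
Racah Σ t=0..0: t=0:+1/36 = 1/36
⇒ 3j(1 3 4; 0 0 0)² = 4/63, sgn +1
Racah Σ t=0..0: t=0:+1/120 = 1/120
⇒ 3j(1 3 4; 0 2 -2)² = 1/21, sgn +1
4πI² = N·(3j₀)²·(3jₘ)² = 4/7
I = +1·√(0.571429/4π) = 0.21324362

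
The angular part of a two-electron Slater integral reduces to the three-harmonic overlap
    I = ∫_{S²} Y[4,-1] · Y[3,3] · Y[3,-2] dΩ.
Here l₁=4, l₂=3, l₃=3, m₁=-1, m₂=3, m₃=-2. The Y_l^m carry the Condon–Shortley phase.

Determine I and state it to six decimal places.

Checks pass: Σm=0; 10 even; l₃=3∈[1,7].
(2·4+1)(2·3+1)(2·3+1) = 441
Δ: 4! 4! 2! / 11! → 1/34650
sum: t=1:−1/72 t=2:+1/16 t=3:−1/72 = 5/144
3j²(4 3 3; 0 0 0) = Δ·Π!·Σ² = 2/77  (sign -1)
sum: t=4:+1/288 = 1/288
3j²(4 3 3; -1 3 -2) = Δ·Π!·Σ² = 5/231  (sign -1)
combine: 4πI² = 441·2/77·5/231 = 30/121
take √, sign +1: I = 0.14046335

0.140463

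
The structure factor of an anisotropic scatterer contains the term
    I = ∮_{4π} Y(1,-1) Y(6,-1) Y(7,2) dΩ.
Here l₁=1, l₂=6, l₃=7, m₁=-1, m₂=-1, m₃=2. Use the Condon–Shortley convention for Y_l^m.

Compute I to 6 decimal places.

Checks pass: Σm=0; 14 even; l₃=7∈[5,7].
(2·1+1)(2·6+1)(2·7+1) = 585
Δ: 0! 2! 12! / 15! → 1/1365
sum: t=0:+1/518400 = 1/518400
3j²(1 6 7; 0 0 0) = Δ·Π!·Σ² = 7/195  (sign -1)
sum: t=0:+1/1209600 = 1/1209600
3j²(1 6 7; -1 -1 2) = Δ·Π!·Σ² = 12/455  (sign -1)
combine: 4πI² = 585·7/195·12/455 = 36/65
take √, sign +1: I = 0.20993732

0.209937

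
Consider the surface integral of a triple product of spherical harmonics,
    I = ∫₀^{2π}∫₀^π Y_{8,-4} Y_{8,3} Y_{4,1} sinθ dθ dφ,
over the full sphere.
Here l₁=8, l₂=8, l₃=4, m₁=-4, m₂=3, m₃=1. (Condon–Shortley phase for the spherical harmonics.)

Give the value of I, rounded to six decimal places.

Checks pass: Σm=0; 20 even; l₃=4∈[0,16].
(2·8+1)(2·8+1)(2·4+1) = 2601
Δ: 12! 4! 4! / 21! → 1/185175900
sum: t=4:+1/557383680 t=5:−1/21772800 t=6:+1/8294400 t=7:−1/21772800 t=8:+1/557383680 = 1/30965760
3j²(8 8 4; 0 0 0) = Δ·Π!·Σ² = 36/4199  (sign +1)
sum: t=8:+1/139345920 t=9:−1/52254720 t=10:+1/174182400 t=11:−1/5748019200 = -7/1094860800
3j²(8 8 4; -4 3 1) = Δ·Π!·Σ² = 147/16796  (sign +1)
combine: 4πI² = 2601·36/4199·147/16796 = 11907/61009
take √, sign +1: I = 0.12462331

0.124623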